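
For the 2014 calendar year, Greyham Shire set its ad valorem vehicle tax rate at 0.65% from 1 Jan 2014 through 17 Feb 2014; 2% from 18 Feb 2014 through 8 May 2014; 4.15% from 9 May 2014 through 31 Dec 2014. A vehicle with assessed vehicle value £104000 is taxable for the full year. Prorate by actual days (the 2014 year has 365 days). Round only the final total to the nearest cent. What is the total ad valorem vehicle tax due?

1 Jan – 17 Feb 2014: 48 days at 0.65% → £104000 × 0.65% × 48/365 = £88.8986
18 Feb – 8 May 2014: 80 days at 2% → £104000 × 2% × 80/365 = £455.8904
9 May – 31 Dec 2014: 237 days at 4.15% → £104000 × 4.15% × 237/365 = £2802.4438
Total = £3347.2329

£3347.23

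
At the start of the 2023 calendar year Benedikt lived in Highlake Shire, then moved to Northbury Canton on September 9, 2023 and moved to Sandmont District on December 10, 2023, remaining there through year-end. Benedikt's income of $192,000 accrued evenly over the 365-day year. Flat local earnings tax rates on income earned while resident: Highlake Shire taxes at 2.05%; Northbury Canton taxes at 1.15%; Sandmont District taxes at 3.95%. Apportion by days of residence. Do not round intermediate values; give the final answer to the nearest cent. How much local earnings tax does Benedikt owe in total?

$3,720.33

Highlake Shire, January 1 – September 8, 2023: 251 days → $192,000 × 2.05% × 251/365 = $2,706.6740
Northbury Canton, September 9 – December 9, 2023: 92 days → $192,000 × 1.15% × 92/365 = $556.5370
Sandmont District, December 10 – December 31, 2023: 22 days → $192,000 × 3.95% × 22/365 = $457.1178
Total = $3,720.3288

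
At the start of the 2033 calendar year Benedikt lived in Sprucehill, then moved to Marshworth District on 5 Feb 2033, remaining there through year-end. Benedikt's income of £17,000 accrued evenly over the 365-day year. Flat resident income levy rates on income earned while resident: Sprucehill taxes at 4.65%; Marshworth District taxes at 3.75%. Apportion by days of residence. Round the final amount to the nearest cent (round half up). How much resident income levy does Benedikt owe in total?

£652.17

Sprucehill, 1 Jan – 4 Feb 2033: 35 days → £17,000 × 4.65% × 35/365 = £75.8014
Marshworth District, 5 Feb – 31 Dec 2033: 330 days → £17,000 × 3.75% × 330/365 = £576.3699
Total = £652.1712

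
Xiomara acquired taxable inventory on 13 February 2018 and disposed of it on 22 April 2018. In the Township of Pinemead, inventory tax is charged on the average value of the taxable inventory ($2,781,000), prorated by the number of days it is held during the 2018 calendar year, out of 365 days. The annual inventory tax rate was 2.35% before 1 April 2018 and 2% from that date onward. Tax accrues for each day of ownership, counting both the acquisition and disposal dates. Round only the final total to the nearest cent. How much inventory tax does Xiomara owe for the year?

13 February – 31 March 2018: 47 days at 2.35% → $2,781,000 × 2.35% × 47/365 = $8,415.3822
1 April – 22 April 2018: 22 days at 2% → $2,781,000 × 2% × 22/365 = $3,352.4384
Total = $11,767.8205

$11,767.82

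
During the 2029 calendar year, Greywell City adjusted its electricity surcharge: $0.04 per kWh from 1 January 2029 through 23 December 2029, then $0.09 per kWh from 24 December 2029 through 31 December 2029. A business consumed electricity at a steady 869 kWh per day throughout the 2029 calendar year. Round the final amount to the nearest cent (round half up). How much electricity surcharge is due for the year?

1 January – 23 December 2029: 357 days × 869 kWh/day = 310,233 kWh at $0.04/kWh → $12409.32
24 December – 31 December 2029: 8 days × 869 kWh/day = 6,952 kWh at $0.09/kWh → $625.68

$13035.00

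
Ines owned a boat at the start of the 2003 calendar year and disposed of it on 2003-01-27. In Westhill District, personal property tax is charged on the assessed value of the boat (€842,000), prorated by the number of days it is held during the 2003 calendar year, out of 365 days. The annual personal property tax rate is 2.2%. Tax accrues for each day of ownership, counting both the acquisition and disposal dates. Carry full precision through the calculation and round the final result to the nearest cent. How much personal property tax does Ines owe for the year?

Days held (2003-01-01 to 2003-01-27): 27 out of 365
Tax = €842,000 × 2.2% × 27/365 = €1,370.2685

€1,370.27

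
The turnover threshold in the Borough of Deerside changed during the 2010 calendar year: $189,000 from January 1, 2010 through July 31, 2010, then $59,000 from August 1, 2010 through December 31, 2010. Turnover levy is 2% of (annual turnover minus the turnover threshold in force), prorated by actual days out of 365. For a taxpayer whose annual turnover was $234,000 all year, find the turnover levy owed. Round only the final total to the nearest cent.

$1,989.86

January 1 – July 31, 2010: 212 days, exemption $189,000 → ($234,000 − $189,000) × 2% × 212/365 = $522.7397
August 1 – December 31, 2010: 153 days, exemption $59,000 → ($234,000 − $59,000) × 2% × 153/365 = $1,467.1233
Total = $1,989.8630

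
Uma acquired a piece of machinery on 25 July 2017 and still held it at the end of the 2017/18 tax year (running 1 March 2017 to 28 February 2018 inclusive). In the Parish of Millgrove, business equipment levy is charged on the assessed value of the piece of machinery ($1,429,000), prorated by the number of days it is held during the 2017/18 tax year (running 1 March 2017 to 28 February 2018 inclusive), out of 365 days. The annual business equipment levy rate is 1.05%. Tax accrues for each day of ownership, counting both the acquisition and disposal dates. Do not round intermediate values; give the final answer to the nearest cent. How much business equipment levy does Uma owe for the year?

Days held (25 July 2017 – 28 February 2018): 219 out of 365
Tax = $1,429,000 × 1.05% × 219/365 = $9,002.7000

$9,002.70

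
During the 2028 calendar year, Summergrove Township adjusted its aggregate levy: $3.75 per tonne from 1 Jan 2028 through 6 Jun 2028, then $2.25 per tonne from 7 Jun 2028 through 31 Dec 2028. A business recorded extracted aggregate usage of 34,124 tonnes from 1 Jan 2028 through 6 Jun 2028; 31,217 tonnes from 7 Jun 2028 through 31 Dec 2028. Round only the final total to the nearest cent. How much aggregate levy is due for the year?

$198203.25

1 Jan – 6 Jun 2028: 34,124 tonnes at $3.75/tonne → $127965.00
7 Jun – 31 Dec 2028: 31,217 tonnes at $2.25/tonne → $70238.25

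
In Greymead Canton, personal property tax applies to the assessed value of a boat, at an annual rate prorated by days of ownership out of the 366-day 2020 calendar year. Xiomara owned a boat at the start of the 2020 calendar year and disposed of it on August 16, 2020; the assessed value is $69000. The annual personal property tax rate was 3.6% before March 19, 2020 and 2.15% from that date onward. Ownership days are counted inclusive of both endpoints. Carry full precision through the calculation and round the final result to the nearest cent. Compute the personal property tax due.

January 1 – March 18, 2020: 78 days at 3.6% → $69000 × 3.6% × 78/366 = $529.3770
March 19 – August 16, 2020: 151 days at 2.15% → $69000 × 2.15% × 151/366 = $612.0451
Total = $1141.4221

$1141.42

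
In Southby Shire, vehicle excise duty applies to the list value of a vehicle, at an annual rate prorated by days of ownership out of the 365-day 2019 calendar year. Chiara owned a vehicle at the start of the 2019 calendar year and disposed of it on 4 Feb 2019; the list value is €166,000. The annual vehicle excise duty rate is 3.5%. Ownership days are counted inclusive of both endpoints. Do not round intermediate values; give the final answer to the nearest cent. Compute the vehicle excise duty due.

Days held (1 Jan – 4 Feb 2019): 35 out of 365
Tax = €166,000 × 3.5% × 35/365 = €557.1233

€557.12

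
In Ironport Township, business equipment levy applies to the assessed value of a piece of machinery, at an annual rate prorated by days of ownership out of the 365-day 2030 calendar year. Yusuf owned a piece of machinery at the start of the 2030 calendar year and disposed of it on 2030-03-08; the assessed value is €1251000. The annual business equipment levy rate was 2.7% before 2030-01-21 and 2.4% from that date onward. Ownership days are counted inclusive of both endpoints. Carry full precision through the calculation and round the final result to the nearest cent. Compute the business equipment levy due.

€5716.90

2030-01-01 to 2030-01-20: 20 days at 2.7% → €1251000 × 2.7% × 20/365 = €1850.7945
2030-01-21 to 2030-03-08: 47 days at 2.4% → €1251000 × 2.4% × 47/365 = €3866.1041
Total = €5716.8986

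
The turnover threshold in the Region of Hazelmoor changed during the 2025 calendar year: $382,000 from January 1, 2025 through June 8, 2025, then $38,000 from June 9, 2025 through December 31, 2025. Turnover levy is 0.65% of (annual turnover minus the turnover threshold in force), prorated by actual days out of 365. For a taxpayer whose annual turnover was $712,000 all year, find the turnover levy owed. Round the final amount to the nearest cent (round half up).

January 1 – June 8, 2025: 159 days, exemption $382,000 → ($712,000 − $382,000) × 0.65% × 159/365 = $934.3973
June 9 – December 31, 2025: 206 days, exemption $38,000 → ($712,000 − $38,000) × 0.65% × 206/365 = $2,472.5644
Total = $3,406.9616

$3,406.96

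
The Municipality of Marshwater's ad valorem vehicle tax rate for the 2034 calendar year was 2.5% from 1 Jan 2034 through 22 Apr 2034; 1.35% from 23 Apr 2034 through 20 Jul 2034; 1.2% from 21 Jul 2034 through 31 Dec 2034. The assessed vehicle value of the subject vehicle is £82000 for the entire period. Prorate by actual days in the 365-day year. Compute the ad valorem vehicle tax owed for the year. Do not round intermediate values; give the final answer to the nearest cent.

1 Jan – 22 Apr 2034: 112 days at 2.5% → £82000 × 2.5% × 112/365 = £629.0411
23 Apr – 20 Jul 2034: 89 days at 1.35% → £82000 × 1.35% × 89/365 = £269.9260
21 Jul – 31 Dec 2034: 164 days at 1.2% → £82000 × 1.2% × 164/365 = £442.1260
Total = £1341.0932

£1341.09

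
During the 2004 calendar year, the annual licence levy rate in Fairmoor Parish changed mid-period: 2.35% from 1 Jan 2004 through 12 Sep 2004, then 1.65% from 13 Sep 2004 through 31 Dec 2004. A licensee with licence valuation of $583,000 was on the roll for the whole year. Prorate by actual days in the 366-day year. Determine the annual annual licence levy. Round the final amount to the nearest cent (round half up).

1 Jan – 12 Sep 2004: 256 days at 2.35% → $583,000 × 2.35% × 256/366 = $9,582.8634
13 Sep – 31 Dec 2004: 110 days at 1.65% → $583,000 × 1.65% × 110/366 = $2,891.1066
Total = $12,473.9699

$12,473.97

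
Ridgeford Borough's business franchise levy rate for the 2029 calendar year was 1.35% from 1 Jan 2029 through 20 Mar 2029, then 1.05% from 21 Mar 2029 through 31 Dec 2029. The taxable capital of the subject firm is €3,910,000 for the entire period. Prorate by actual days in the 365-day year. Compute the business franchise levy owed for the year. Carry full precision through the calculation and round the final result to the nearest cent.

€43,593.82

1 Jan – 20 Mar 2029: 79 days at 1.35% → €3,910,000 × 1.35% × 79/365 = €11,424.6986
21 Mar – 31 Dec 2029: 286 days at 1.05% → €3,910,000 × 1.05% × 286/365 = €32,169.1233
Total = €43,593.8219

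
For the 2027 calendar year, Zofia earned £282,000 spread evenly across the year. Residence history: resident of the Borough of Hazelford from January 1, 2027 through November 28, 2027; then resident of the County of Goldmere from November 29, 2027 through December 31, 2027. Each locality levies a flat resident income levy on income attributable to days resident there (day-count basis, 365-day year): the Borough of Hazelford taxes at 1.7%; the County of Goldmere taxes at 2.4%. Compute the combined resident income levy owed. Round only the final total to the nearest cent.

The Borough of Hazelford, January 1 – November 28, 2027: 332 days → £282,000 × 1.7% × 332/365 = £4,360.5699
The County of Goldmere, November 29 – December 31, 2027: 33 days → £282,000 × 2.4% × 33/365 = £611.9014
Total = £4,972.4712

£4,972.47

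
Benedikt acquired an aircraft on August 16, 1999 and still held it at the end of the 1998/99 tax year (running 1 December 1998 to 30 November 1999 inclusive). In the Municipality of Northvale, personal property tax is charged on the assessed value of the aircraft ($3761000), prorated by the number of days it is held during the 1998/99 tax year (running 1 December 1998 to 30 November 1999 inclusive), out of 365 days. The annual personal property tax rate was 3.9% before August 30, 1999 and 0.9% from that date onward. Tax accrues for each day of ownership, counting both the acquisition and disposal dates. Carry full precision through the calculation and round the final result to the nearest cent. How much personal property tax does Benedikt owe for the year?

$14250.58

August 16 – August 29, 1999: 14 days at 3.9% → $3761000 × 3.9% × 14/365 = $5626.0438
August 30 – November 30, 1999: 93 days at 0.9% → $3761000 × 0.9% × 93/365 = $8624.5397
Total = $14250.5836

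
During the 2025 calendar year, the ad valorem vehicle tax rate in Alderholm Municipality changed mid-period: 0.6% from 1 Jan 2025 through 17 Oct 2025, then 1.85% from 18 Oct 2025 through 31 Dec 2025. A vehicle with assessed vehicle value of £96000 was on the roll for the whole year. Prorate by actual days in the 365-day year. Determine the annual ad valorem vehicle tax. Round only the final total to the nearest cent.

1 Jan – 17 Oct 2025: 290 days at 0.6% → £96000 × 0.6% × 290/365 = £457.6438
18 Oct – 31 Dec 2025: 75 days at 1.85% → £96000 × 1.85% × 75/365 = £364.9315
Total = £822.5753

£822.58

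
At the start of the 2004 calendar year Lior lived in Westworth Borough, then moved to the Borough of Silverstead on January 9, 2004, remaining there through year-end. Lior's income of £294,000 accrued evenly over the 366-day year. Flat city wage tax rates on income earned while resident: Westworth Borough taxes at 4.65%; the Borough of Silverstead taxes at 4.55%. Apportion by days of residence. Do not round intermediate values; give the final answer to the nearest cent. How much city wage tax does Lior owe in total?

£13,383.43

Westworth Borough, January 1 – January 8, 2004: 8 days → £294,000 × 4.65% × 8/366 = £298.8197
The Borough of Silverstead, January 9 – December 31, 2004: 358 days → £294,000 × 4.55% × 358/366 = £13,084.6066
Total = £13,383.4262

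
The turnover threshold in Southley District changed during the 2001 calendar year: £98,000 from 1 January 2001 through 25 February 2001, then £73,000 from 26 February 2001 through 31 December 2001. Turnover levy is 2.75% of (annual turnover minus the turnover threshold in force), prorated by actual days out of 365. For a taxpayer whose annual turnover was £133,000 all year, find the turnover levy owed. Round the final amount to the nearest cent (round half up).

1 January – 25 February 2001: 56 days, exemption £98,000 → (£133,000 − £98,000) × 2.75% × 56/365 = £147.6712
26 February – 31 December 2001: 309 days, exemption £73,000 → (£133,000 − £73,000) × 2.75% × 309/365 = £1,396.8493
Total = £1,544.5205

£1,544.52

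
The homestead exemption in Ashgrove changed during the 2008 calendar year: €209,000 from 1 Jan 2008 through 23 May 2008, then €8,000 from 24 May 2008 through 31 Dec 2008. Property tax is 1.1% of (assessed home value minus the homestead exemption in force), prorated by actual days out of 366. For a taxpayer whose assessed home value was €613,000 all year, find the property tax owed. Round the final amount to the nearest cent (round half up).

€5,785.10

1 Jan – 23 May 2008: 144 days, exemption €209,000 → (€613,000 − €209,000) × 1.1% × 144/366 = €1,748.4590
24 May – 31 Dec 2008: 222 days, exemption €8,000 → (€613,000 − €8,000) × 1.1% × 222/366 = €4,036.6393
Total = €5,785.0984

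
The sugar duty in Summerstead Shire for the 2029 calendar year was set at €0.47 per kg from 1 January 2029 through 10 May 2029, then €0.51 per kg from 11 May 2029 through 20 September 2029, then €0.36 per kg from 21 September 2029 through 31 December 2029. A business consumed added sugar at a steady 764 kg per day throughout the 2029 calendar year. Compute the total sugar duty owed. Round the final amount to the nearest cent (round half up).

1 January – 10 May 2029: 130 days × 764 kg/day = 99,320 kg at €0.47/kg → €46680.40
11 May – 20 September 2029: 133 days × 764 kg/day = 101,612 kg at €0.51/kg → €51822.12
21 September – 31 December 2029: 102 days × 764 kg/day = 77,928 kg at €0.36/kg → €28054.08

€126556.60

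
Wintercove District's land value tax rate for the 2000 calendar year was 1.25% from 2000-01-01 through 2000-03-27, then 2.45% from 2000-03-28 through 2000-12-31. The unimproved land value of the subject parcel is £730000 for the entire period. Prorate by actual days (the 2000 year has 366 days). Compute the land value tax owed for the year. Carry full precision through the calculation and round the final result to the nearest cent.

2000-01-01 to 2000-03-27: 87 days at 1.25% → £730000 × 1.25% × 87/366 = £2169.0574
2000-03-28 to 2000-12-31: 279 days at 2.45% → £730000 × 2.45% × 279/366 = £13633.6475
Total = £15802.7049

£15802.70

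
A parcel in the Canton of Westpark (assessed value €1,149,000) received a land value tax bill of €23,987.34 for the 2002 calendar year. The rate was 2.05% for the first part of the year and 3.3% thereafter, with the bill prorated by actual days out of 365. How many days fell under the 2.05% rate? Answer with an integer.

Let d = days at the first rate; then 365 − d days at the second rate.
€1,149,000 × [2.05%·d + 3.3%·(365−d)] / 365 = €23,987.34
Solving gives d = 354, so the new rate took effect on 21 December 2002.

354 days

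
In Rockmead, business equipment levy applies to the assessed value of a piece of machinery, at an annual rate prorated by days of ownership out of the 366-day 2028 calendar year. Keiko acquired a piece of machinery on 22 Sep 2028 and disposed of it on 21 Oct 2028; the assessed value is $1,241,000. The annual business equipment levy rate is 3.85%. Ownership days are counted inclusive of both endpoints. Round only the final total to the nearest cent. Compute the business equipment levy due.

$3,916.27

Days held (22 Sep – 21 Oct 2028): 30 out of 366
Tax = $1,241,000 × 3.85% × 30/366 = $3,916.2705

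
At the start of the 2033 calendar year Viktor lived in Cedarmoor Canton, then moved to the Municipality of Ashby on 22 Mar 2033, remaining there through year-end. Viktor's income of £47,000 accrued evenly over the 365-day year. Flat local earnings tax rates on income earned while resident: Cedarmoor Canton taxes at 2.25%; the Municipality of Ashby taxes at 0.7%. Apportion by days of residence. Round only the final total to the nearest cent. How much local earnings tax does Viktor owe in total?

£488.67

Cedarmoor Canton, 1 Jan – 21 Mar 2033: 80 days → £47,000 × 2.25% × 80/365 = £231.7808
The Municipality of Ashby, 22 Mar – 31 Dec 2033: 285 days → £47,000 × 0.7% × 285/365 = £256.8904
Total = £488.6712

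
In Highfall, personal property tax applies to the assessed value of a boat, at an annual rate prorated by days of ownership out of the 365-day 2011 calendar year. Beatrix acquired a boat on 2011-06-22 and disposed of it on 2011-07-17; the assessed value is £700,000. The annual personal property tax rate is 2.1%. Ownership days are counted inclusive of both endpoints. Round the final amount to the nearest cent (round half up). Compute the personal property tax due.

Days held (2011-06-22 to 2011-07-17): 26 out of 365
Tax = £700,000 × 2.1% × 26/365 = £1,047.1233

£1,047.12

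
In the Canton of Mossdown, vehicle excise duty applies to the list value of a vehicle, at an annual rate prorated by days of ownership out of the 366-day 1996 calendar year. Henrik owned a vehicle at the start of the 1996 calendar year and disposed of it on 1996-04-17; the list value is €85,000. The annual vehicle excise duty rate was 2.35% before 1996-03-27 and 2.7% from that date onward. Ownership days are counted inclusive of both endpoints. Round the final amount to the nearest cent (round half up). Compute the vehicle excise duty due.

1996-01-01 to 1996-03-26: 86 days at 2.35% → €85,000 × 2.35% × 86/366 = €469.3579
1996-03-27 to 1996-04-17: 22 days at 2.7% → €85,000 × 2.7% × 22/366 = €137.9508
Total = €607.3087

€607.31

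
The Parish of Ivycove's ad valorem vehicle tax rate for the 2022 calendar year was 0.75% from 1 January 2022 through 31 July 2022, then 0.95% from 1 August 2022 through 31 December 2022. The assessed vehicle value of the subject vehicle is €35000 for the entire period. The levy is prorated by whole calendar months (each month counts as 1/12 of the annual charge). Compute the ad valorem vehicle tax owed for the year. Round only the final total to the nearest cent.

1 January – 31 July 2022: 7 months at 0.75% → €35000 × 0.75% × 7/12 = €153.1250
1 August – 31 December 2022: 5 months at 0.95% → €35000 × 0.95% × 5/12 = €138.5417
Total = €291.6667

€291.67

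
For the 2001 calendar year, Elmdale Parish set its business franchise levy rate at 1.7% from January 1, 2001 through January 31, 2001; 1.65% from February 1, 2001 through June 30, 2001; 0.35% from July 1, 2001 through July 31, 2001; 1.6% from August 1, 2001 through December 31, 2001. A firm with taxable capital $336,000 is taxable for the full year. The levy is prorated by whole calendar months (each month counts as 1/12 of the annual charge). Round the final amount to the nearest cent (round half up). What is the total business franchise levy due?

January 1 – January 31, 2001: 1 month at 1.7% → $336,000 × 1.7% × 1/12 = $476.0000
February 1 – June 30, 2001: 5 months at 1.65% → $336,000 × 1.65% × 5/12 = $2,310.0000
July 1 – July 31, 2001: 1 month at 0.35% → $336,000 × 0.35% × 1/12 = $98.0000
August 1 – December 31, 2001: 5 months at 1.6% → $336,000 × 1.6% × 5/12 = $2,240.0000
Total = $5,124.0000

$5,124.00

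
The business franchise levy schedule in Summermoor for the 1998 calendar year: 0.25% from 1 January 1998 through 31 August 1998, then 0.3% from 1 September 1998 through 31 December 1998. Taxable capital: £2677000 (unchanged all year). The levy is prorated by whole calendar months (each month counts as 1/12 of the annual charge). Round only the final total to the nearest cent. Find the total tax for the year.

1 January – 31 August 1998: 8 months at 0.25% → £2677000 × 0.25% × 8/12 = £4461.6667
1 September – 31 December 1998: 4 months at 0.3% → £2677000 × 0.3% × 4/12 = £2677.0000
Total = £7138.6667

£7138.67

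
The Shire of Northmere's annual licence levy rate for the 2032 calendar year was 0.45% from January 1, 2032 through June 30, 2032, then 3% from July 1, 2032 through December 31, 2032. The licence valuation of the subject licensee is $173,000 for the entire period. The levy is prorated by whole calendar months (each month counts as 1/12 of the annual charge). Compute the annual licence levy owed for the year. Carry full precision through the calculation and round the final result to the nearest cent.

January 1 – June 30, 2032: 6 months at 0.45% → $173,000 × 0.45% × 6/12 = $389.2500
July 1 – December 31, 2032: 6 months at 3% → $173,000 × 3% × 6/12 = $2,595.0000
Total = $2,984.2500

$2,984.25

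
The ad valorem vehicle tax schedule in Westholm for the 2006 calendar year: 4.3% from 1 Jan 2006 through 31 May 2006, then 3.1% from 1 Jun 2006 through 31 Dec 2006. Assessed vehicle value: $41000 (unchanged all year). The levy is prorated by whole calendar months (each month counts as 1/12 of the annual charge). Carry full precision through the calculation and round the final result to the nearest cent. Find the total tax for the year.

1 Jan – 31 May 2006: 5 months at 4.3% → $41000 × 4.3% × 5/12 = $734.5833
1 Jun – 31 Dec 2006: 7 months at 3.1% → $41000 × 3.1% × 7/12 = $741.4167
Total = $1476.0000

$1476.00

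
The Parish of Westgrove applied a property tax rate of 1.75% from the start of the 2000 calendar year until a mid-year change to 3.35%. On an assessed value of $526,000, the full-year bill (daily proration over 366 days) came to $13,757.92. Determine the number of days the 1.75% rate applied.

168 days

Let d = days at the first rate; then 366 − d days at the second rate.
$526,000 × [1.75%·d + 3.35%·(366−d)] / 366 = $13,757.92
Solving gives d = 168, so the new rate took effect on 17 Jun 2000.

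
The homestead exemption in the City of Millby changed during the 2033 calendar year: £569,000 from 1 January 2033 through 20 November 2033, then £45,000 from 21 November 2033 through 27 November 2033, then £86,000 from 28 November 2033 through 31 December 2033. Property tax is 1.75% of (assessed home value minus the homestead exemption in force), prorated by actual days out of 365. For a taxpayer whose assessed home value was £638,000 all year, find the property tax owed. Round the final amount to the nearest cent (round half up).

1 January – 20 November 2033: 324 days, exemption £569,000 → (£638,000 − £569,000) × 1.75% × 324/365 = £1,071.8630
21 November – 27 November 2033: 7 days, exemption £45,000 → (£638,000 − £45,000) × 1.75% × 7/365 = £199.0205
28 November – 31 December 2033: 34 days, exemption £86,000 → (£638,000 − £86,000) × 1.75% × 34/365 = £899.8356
Total = £2,170.7192

£2,170.72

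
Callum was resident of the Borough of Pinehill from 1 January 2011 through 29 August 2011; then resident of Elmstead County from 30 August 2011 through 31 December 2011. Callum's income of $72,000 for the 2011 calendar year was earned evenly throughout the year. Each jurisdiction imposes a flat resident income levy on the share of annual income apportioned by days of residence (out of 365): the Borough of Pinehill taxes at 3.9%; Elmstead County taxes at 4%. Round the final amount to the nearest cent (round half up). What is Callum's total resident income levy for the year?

$2,832.46

The Borough of Pinehill, 1 January – 29 August 2011: 241 days → $72,000 × 3.9% × 241/365 = $1,854.0493
Elmstead County, 30 August – 31 December 2011: 124 days → $72,000 × 4% × 124/365 = $978.4110
Total = $2,832.4603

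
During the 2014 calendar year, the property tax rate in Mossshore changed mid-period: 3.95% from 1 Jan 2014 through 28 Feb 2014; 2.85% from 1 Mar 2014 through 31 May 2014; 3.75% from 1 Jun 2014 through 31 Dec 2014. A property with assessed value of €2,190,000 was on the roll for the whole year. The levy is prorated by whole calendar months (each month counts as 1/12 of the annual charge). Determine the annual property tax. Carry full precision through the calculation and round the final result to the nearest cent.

€77,927.50

1 Jan – 28 Feb 2014: 2 months at 3.95% → €2,190,000 × 3.95% × 2/12 = €14,417.5000
1 Mar – 31 May 2014: 3 months at 2.85% → €2,190,000 × 2.85% × 3/12 = €15,603.7500
1 Jun – 31 Dec 2014: 7 months at 3.75% → €2,190,000 × 3.75% × 7/12 = €47,906.2500
Total = €77,927.5000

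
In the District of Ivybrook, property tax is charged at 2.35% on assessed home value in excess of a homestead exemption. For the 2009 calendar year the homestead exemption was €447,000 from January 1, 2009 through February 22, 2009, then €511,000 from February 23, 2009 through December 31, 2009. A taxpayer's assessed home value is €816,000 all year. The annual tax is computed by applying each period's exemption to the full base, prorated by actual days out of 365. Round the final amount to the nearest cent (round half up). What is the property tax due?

€7,385.89

January 1 – February 22, 2009: 53 days, exemption €447,000 → (€816,000 − €447,000) × 2.35% × 53/365 = €1,259.1493
February 23 – December 31, 2009: 312 days, exemption €511,000 → (€816,000 − €511,000) × 2.35% × 312/365 = €6,126.7397
Total = €7,385.8890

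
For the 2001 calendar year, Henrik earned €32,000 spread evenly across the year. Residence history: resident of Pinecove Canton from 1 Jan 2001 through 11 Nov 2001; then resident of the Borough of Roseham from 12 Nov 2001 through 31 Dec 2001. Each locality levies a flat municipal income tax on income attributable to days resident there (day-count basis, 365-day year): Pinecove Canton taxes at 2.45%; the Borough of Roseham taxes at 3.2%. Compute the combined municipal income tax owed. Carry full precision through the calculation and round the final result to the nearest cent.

Pinecove Canton, 1 Jan – 11 Nov 2001: 315 days → €32,000 × 2.45% × 315/365 = €676.6027
The Borough of Roseham, 12 Nov – 31 Dec 2001: 50 days → €32,000 × 3.2% × 50/365 = €140.2740
Total = €816.8767

€816.88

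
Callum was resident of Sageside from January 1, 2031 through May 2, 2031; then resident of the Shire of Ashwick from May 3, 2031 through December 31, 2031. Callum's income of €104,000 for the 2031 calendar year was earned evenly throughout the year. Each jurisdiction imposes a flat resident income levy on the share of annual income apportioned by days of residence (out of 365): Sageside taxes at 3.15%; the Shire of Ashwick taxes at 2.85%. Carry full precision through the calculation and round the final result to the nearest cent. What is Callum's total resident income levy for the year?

Sageside, January 1 – May 2, 2031: 122 days → €104,000 × 3.15% × 122/365 = €1,094.9918
The Shire of Ashwick, May 3 – December 31, 2031: 243 days → €104,000 × 2.85% × 243/365 = €1,973.2932
Total = €3,068.2849

€3,068.28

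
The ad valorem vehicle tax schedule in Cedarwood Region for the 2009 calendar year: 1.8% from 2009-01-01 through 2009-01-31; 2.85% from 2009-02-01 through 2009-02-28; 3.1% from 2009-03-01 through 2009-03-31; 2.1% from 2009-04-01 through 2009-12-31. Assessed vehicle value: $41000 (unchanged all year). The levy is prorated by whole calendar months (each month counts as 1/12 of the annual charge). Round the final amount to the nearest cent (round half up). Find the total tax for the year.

$910.54

2009-01-01 to 2009-01-31: 1 month at 1.8% → $41000 × 1.8% × 1/12 = $61.5000
2009-02-01 to 2009-02-28: 1 month at 2.85% → $41000 × 2.85% × 1/12 = $97.3750
2009-03-01 to 2009-03-31: 1 month at 3.1% → $41000 × 3.1% × 1/12 = $105.9167
2009-04-01 to 2009-12-31: 9 months at 2.1% → $41000 × 2.1% × 9/12 = $645.7500
Total = $910.5417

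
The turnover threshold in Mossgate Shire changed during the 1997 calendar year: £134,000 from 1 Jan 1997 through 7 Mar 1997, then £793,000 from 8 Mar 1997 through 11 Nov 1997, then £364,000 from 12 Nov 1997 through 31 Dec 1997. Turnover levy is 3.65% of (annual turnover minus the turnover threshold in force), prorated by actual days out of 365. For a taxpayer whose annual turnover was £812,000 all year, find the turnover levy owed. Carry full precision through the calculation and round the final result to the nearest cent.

1 Jan – 7 Mar 1997: 66 days, exemption £134,000 → (£812,000 − £134,000) × 3.65% × 66/365 = £4,474.8000
8 Mar – 11 Nov 1997: 249 days, exemption £793,000 → (£812,000 − £793,000) × 3.65% × 249/365 = £473.1000
12 Nov – 31 Dec 1997: 50 days, exemption £364,000 → (£812,000 − £364,000) × 3.65% × 50/365 = £2,240.0000
Total = £7,187.9000

£7,187.90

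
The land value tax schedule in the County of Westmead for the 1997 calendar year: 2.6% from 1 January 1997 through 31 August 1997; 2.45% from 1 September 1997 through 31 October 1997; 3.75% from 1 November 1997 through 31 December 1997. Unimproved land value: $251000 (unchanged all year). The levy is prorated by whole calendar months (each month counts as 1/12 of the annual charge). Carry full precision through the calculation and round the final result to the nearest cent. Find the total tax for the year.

1 January – 31 August 1997: 8 months at 2.6% → $251000 × 2.6% × 8/12 = $4350.6667
1 September – 31 October 1997: 2 months at 2.45% → $251000 × 2.45% × 2/12 = $1024.9167
1 November – 31 December 1997: 2 months at 3.75% → $251000 × 3.75% × 2/12 = $1568.7500
Total = $6944.3333

$6944.33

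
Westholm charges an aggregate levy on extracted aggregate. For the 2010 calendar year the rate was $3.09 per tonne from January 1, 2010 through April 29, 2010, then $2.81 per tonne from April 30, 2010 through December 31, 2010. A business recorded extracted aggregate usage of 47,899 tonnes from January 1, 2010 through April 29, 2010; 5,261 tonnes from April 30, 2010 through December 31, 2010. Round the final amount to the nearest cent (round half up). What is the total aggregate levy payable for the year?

January 1 – April 29, 2010: 47,899 tonnes at $3.09/tonne → $148,007.91
April 30 – December 31, 2010: 5,261 tonnes at $2.81/tonne → $14,783.41

$162,791.32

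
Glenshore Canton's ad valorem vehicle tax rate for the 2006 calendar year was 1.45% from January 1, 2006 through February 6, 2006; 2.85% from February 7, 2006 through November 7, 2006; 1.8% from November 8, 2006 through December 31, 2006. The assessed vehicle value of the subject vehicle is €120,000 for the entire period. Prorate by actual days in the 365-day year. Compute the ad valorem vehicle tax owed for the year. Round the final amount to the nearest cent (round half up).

€3,063.29

January 1 – February 6, 2006: 37 days at 1.45% → €120,000 × 1.45% × 37/365 = €176.3836
February 7 – November 7, 2006: 274 days at 2.85% → €120,000 × 2.85% × 274/365 = €2,567.3425
November 8 – December 31, 2006: 54 days at 1.8% → €120,000 × 1.8% × 54/365 = €319.5616
Total = €3,063.2877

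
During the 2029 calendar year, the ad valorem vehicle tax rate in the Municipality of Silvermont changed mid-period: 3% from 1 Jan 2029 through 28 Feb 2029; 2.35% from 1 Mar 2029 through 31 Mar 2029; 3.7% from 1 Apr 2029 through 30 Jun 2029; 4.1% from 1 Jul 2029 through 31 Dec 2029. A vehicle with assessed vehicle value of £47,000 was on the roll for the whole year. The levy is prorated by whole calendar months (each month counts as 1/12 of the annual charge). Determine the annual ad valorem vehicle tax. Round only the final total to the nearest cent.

£1,725.29

1 Jan – 28 Feb 2029: 2 months at 3% → £47,000 × 3% × 2/12 = £235.0000
1 Mar – 31 Mar 2029: 1 month at 2.35% → £47,000 × 2.35% × 1/12 = £92.0417
1 Apr – 30 Jun 2029: 3 months at 3.7% → £47,000 × 3.7% × 3/12 = £434.7500
1 Jul – 31 Dec 2029: 6 months at 4.1% → £47,000 × 4.1% × 6/12 = £963.5000
Total = £1,725.2917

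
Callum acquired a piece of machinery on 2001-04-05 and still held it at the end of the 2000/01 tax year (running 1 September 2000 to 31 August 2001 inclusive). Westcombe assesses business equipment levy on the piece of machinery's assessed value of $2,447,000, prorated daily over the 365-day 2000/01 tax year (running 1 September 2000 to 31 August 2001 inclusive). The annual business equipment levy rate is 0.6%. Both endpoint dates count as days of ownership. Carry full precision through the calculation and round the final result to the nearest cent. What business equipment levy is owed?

Days held (2001-04-05 to 2001-08-31): 149 out of 365
Tax = $2,447,000 × 0.6% × 149/365 = $5,993.4740

$5,993.47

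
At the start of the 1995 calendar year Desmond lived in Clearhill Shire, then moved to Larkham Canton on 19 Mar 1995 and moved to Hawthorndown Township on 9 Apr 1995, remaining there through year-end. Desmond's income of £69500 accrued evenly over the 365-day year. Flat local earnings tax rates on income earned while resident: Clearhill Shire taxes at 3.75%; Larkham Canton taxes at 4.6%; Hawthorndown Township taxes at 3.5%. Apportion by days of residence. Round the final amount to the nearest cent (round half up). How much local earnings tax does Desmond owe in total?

£2513.14

Clearhill Shire, 1 Jan – 18 Mar 1995: 77 days → £69500 × 3.75% × 77/365 = £549.8116
Larkham Canton, 19 Mar – 8 Apr 1995: 21 days → £69500 × 4.6% × 21/365 = £183.9370
Hawthorndown Township, 9 Apr – 31 Dec 1995: 267 days → £69500 × 3.5% × 267/365 = £1779.3904
Total = £2513.1390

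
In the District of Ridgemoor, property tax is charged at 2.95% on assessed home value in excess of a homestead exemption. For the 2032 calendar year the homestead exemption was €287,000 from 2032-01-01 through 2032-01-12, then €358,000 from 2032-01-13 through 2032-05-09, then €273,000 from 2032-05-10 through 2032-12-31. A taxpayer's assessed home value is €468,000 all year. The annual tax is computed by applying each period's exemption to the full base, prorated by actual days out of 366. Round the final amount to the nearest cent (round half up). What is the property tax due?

2032-01-01 to 2032-01-12: 12 days, exemption €287,000 → (€468,000 − €287,000) × 2.95% × 12/366 = €175.0656
2032-01-13 to 2032-05-09: 118 days, exemption €358,000 → (€468,000 − €358,000) × 2.95% × 118/366 = €1,046.2022
2032-05-10 to 2032-12-31: 236 days, exemption €273,000 → (€468,000 − €273,000) × 2.95% × 236/366 = €3,709.2623
Total = €4,930.5301

€4,930.53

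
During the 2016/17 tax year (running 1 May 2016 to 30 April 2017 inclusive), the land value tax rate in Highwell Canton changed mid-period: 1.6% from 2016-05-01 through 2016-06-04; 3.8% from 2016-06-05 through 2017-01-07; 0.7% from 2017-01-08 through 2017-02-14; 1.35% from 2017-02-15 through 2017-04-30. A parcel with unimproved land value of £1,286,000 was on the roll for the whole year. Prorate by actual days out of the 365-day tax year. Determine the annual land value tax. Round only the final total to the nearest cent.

2016-05-01 to 2016-06-04: 35 days at 1.6% → £1,286,000 × 1.6% × 35/365 = £1,973.0411
2016-06-05 to 2017-01-07: 217 days at 3.8% → £1,286,000 × 3.8% × 217/365 = £29,053.0301
2017-01-08 to 2017-02-14: 38 days at 0.7% → £1,286,000 × 0.7% × 38/365 = £937.1945
2017-02-15 to 2017-04-30: 75 days at 1.35% → £1,286,000 × 1.35% × 75/365 = £3,567.3288
Total = £35,530.5945

£35,530.59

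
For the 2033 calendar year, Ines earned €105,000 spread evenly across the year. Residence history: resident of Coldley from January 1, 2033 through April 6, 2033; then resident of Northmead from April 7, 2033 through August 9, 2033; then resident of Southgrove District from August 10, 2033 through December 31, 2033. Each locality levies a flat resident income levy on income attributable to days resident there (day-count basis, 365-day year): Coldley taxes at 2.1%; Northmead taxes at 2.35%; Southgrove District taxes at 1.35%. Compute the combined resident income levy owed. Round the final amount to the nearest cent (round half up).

Coldley, January 1 – April 6, 2033: 96 days → €105,000 × 2.1% × 96/365 = €579.9452
Northmead, April 7 – August 9, 2033: 125 days → €105,000 × 2.35% × 125/365 = €845.0342
Southgrove District, August 10 – December 31, 2033: 144 days → €105,000 × 1.35% × 144/365 = €559.2329
Total = €1,984.2123

€1,984.21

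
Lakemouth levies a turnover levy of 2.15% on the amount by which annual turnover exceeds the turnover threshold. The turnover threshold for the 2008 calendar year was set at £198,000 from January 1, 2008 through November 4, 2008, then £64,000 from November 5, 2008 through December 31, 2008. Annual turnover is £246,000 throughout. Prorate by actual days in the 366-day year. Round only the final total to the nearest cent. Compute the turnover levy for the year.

£1,480.68

January 1 – November 4, 2008: 309 days, exemption £198,000 → (£246,000 − £198,000) × 2.15% × 309/366 = £871.2787
November 5 – December 31, 2008: 57 days, exemption £64,000 → (£246,000 − £64,000) × 2.15% × 57/366 = £609.4016
Total = £1,480.6803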